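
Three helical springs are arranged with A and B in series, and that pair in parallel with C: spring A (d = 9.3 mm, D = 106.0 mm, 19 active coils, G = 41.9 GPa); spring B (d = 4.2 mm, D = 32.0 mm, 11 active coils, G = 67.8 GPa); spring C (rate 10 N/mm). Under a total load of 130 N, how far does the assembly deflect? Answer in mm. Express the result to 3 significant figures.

k_A = Gd⁴/(8D³N_a) = (41.9×10³)(9.3⁴)/(8·106.0³·19) = 1.7313 N/mm
k_B = Gd⁴/(8D³N_a) = (67.8×10³)(4.2⁴)/(8·32.0³·11) = 7.3163 N/mm
Springs A,B series: k_AB = 1/(1/1.7313+1/7.3163) = 1.4 N/mm; parallel with C: k_eq = 1.4+10 = 11.4 N/mm
δ = F/k_eq = 130/11.4 = 11.403 mm

11.4 mm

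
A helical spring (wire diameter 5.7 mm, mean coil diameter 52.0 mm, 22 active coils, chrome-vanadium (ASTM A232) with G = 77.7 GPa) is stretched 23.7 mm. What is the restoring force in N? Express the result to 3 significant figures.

k = Gd⁴/(8D³N_a) = (77.7×10³)(5.7⁴)/(8·52.0³·22) = 3.3143 N/mm
F = k·δ = 3.3143 × 23.7 = 78.55 N

78.5 N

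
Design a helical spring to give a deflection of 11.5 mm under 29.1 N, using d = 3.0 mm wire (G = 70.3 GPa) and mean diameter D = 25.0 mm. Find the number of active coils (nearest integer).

Required rate k = F/δ = 29.1/11.5 = 2.5304 N/mm
N_a = Gd⁴/(8D³k) = (70.3×10³ × 3.0⁴)/(8 × 25.0³ × 2.5304)
    = 5.6943e+06 / 316304 = 18 → 18 coils

18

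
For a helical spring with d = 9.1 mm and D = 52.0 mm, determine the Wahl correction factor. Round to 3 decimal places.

1.267

C = D/d = 52.0/9.1 = 5.7143
K_W = (4C−1)/(4C−4) + 0.615/C = 21.857/18.857 + 0.1076 = 1.2667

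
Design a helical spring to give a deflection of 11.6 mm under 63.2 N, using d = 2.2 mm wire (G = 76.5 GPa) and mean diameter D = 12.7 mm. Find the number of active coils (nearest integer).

20

Required rate k = F/δ = 63.2/11.6 = 5.4483 N/mm
N_a = Gd⁴/(8D³k) = (76.5×10³ × 2.2⁴)/(8 × 12.7³ × 5.4483)
    = 1.79206e+06 / 89281.2 = 20.07 → 20 coils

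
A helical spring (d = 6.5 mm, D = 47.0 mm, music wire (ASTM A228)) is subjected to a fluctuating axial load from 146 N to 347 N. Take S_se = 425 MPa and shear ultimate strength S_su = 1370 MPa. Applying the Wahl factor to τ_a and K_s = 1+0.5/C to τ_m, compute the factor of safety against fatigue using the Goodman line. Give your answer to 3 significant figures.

C = D/d = 47.0/6.5 = 7.2308; K_W = (4C−1)/(4C−4)+0.615/C = 1.2054; K_s = 1+0.5/C = 1.0691
F_a = (F_max−F_min)/2 = 100.5 N; F_m = (F_max+F_min)/2 = 246.5 N
τ_a = K_W·8F_aD/(πd³) = 1.2054 × 43.799 = 52.796 MPa
τ_m = K_s·8F_mD/(πd³) = 1.0691 × 107.43 = 114.86 MPa
Goodman: 1/n_f = τ_a/S_se + τ_m/S_su = 52.796/425 + 114.86/1370 = 0.12423 + 0.08384 = 0.20806
n_f = 1/0.20806 = 4.806

4.81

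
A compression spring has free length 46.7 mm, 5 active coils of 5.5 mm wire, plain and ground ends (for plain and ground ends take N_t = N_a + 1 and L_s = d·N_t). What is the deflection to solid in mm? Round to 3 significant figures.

N_t = 6; L_s = 5.5·6 = 33 mm
δ_solid = L₀ − L_s = 46.7 − 33 = 13.7 mm

13.7 mm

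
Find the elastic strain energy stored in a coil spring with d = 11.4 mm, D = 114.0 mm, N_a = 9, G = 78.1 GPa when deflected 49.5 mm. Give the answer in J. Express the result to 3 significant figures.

k = Gd⁴/(8D³N_a) = (78.1×10³)(11.4⁴)/(8·114.0³·9) = 12.366 N/mm
U = ½kδ² = 0.5 × 12.366 × 49.5² = 15150 N·mm = 15.15 J

15.1 J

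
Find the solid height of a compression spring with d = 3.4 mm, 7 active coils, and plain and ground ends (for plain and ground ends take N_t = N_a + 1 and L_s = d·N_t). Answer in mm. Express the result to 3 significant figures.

plain and ground ends: N_t = N_a + 1 = 7 + 1 = 8
L_s = d·N_t = 3.4 × 8 = 27.2 mm

27.2 mm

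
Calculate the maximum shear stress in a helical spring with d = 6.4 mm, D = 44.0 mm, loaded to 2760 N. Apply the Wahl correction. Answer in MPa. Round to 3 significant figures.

Spring index C = D/d = 44.0/6.4 = 6.8750
K_W = (4C−1)/(4C−4) + 0.615/C = 26.500/23.500 + 0.0895 = 1.2171
τ₀ = 8FD/(πd³) = 8·2760·44.0/(π·6.4³) = 971520/823.55 = 1179.7 MPa
τ_max = K·τ₀ = 1.2171 × 1179.7 = 1435.8 MPa

1440 MPa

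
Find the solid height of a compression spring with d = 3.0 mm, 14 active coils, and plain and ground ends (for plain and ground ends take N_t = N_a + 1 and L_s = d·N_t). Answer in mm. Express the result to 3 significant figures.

plain and ground ends: N_t = N_a + 1 = 14 + 1 = 15
L_s = d·N_t = 3.0 × 15 = 45 mm

45.0 mm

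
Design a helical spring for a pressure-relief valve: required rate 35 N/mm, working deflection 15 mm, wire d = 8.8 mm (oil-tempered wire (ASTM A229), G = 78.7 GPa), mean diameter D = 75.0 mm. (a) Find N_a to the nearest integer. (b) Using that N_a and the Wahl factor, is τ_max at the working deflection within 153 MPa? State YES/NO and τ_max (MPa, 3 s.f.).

(a) 4 coils; (b) NO, τ_max = 172 MPa

N_a = Gd⁴/(8D³k) = (78.7×10³)(8.8⁴)/(8·75.0³·35) = 3.995 → N_a = 4
Actual rate k = Gd⁴/(8D³·4) = 34.96 N/mm
Working load F = kδ = 34.96·15 = 524.4 N
C = 75.0/8.8 = 8.5227; K_W = (4C−1)/(4C−4)+0.615/C = 1.1719
τ_max = K_W·8FD/(πd³) = 1.1719·146.97 = 172.22 MPa
τ_max > 153 MPa → exceeds allowable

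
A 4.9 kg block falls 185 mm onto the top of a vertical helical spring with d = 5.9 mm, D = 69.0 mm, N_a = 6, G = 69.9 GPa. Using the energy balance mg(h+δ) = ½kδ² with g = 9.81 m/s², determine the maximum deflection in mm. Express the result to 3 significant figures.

k = Gd⁴/(8D³N_a) = (69.9×10³)(5.9⁴)/(8·69.0³·6) = 5.3715 N/mm
W = mg = 4.9 × 9.81 = 48.069 N
½kδ² − Wδ − Wh = 0 → δ = (W + √(W² + 2kWh))/k
δ = (48.069 + √(2310.6 + 95535.2))/5.3715 = (48.069 + 312.8)/5.3715 = 67.183 mm

67.2 mm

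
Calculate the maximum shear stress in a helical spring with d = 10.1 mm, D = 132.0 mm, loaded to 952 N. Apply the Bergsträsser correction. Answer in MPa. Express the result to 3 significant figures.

Spring index C = D/d = 132.0/10.1 = 13.0693
K_B = (4C+2)/(4C−3) = 54.277/49.277 = 1.1015
τ₀ = 8FD/(πd³) = 8·952·132.0/(π·10.1³) = 1.00531e+06/3236.8 = 310.59 MPa
τ_max = K·τ₀ = 1.1015 × 310.59 = 342.1 MPa

342 MPa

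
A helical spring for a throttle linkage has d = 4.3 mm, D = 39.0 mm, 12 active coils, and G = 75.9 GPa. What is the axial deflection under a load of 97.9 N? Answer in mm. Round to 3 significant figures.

k = Gd⁴/(8D³N_a) = (75.9×10³)(4.3⁴)/(8·39.0³·12) = 4.5567 N/mm
δ = F/k = 97.9 / 4.5567 = 21.485 mm

21.5 mm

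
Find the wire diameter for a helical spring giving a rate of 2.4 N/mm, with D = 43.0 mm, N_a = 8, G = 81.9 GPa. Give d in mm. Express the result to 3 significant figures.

3.49 mm

d = (8D³N_a·k / G)^(1/4) = (8·43.0³·8·2.4 / (81.9×10³))^0.25
  = (149.11)^0.25 = 3.4944 mm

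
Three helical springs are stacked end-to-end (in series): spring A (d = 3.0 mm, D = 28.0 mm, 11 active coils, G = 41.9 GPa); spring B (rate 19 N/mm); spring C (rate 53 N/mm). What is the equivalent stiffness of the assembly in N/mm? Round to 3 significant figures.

k_A = Gd⁴/(8D³N_a) = (41.9×10³)(3.0⁴)/(8·28.0³·11) = 1.7569 N/mm
Series: 1/k_eq = 1/1.7569 + 1/19 + 1/53 = 0.64069; k_eq = 1.5608 N/mm

1.56 N/mm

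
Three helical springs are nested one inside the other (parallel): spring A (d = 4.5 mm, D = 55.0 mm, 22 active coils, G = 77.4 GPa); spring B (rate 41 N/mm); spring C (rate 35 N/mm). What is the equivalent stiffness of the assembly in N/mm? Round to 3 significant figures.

77.1 N/mm

k_A = Gd⁴/(8D³N_a) = (77.4×10³)(4.5⁴)/(8·55.0³·22) = 1.0839 N/mm
Parallel: k_eq = 1.0839 + 41 + 35 = 77.084 N/mm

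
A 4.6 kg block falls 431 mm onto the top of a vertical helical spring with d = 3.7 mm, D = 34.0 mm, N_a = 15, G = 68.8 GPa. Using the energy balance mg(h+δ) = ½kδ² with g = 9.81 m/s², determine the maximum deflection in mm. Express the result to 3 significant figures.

k = Gd⁴/(8D³N_a) = (68.8×10³)(3.7⁴)/(8·34.0³·15) = 2.7339 N/mm
W = mg = 4.6 × 9.81 = 45.126 N
½kδ² − Wδ − Wh = 0 → δ = (W + √(W² + 2kWh))/k
δ = (45.126 + √(2036.4 + 106344))/2.7339 = (45.126 + 329.21)/2.7339 = 136.93 mm

137 mm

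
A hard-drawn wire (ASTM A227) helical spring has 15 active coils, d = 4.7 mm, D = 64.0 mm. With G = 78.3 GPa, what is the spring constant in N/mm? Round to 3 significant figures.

1.21 N/mm

k = Gd⁴/(8D³N_a) = (78.3×10³ × 4.7⁴) / (8 × 64.0³ × 15)
  = 3.82079e+07 / 3.14573e+07 = 1.2146 N/mm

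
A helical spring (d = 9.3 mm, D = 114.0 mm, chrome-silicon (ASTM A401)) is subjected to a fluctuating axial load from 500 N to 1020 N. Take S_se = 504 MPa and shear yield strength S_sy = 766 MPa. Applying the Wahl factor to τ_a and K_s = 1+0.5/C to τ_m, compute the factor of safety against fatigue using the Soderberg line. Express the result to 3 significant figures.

C = D/d = 114.0/9.3 = 12.2581; K_W = (4C−1)/(4C−4)+0.615/C = 1.1168; K_s = 1+0.5/C = 1.0408
F_a = (F_max−F_min)/2 = 260 N; F_m = (F_max+F_min)/2 = 760 N
τ_a = K_W·8F_aD/(πd³) = 1.1168 × 93.836 = 104.8 MPa
τ_m = K_s·8F_mD/(πd³) = 1.0408 × 274.29 = 285.48 MPa
Soderberg: 1/n_f = τ_a/S_se + τ_m/S_sy = 104.8/504 + 285.48/766 = 0.20793 + 0.37269 = 0.58061
n_f = 1/0.58061 = 1.722

1.72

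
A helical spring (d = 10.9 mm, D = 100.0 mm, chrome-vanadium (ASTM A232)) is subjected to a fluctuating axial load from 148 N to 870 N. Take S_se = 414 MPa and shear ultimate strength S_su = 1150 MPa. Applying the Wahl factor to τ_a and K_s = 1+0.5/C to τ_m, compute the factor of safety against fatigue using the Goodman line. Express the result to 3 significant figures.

3.44

C = D/d = 100.0/10.9 = 9.1743; K_W = (4C−1)/(4C−4)+0.615/C = 1.1588; K_s = 1+0.5/C = 1.0545
F_a = (F_max−F_min)/2 = 361 N; F_m = (F_max+F_min)/2 = 509 N
τ_a = K_W·8F_aD/(πd³) = 1.1588 × 70.985 = 82.257 MPa
τ_m = K_s·8F_mD/(πd³) = 1.0545 × 100.09 = 105.54 MPa
Goodman: 1/n_f = τ_a/S_se + τ_m/S_su = 82.257/414 + 105.54/1150 = 0.19869 + 0.09178 = 0.29046
n_f = 1/0.29046 = 3.443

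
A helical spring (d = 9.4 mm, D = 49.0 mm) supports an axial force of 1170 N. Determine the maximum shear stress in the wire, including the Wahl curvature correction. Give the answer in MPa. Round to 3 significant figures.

228 MPa

Spring index C = D/d = 49.0/9.4 = 5.2128
K_W = (4C−1)/(4C−4) + 0.615/C = 19.851/16.851 + 0.1180 = 1.2960
τ₀ = 8FD/(πd³) = 8·1170·49.0/(π·9.4³) = 458640/2609.4 = 175.77 MPa
τ_max = K·τ₀ = 1.2960 × 175.77 = 227.8 MPa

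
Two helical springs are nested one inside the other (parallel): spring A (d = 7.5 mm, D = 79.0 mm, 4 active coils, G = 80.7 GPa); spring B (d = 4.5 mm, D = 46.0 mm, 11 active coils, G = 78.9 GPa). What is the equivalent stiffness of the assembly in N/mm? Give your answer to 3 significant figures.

k_A = Gd⁴/(8D³N_a) = (80.7×10³)(7.5⁴)/(8·79.0³·4) = 16.184 N/mm
k_B = Gd⁴/(8D³N_a) = (78.9×10³)(4.5⁴)/(8·46.0³·11) = 3.7772 N/mm
Parallel: k_eq = 16.184 + 3.7772 = 19.961 N/mm

20.0 N/mm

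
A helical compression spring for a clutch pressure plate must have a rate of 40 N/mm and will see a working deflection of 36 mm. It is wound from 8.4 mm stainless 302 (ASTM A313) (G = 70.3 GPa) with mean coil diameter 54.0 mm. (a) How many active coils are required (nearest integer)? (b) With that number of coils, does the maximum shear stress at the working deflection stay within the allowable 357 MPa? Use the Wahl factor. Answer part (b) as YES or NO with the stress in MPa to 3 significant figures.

N_a = Gd⁴/(8D³k) = (70.3×10³)(8.4⁴)/(8·54.0³·40) = 6.946 → N_a = 7
Actual rate k = Gd⁴/(8D³·7) = 39.692 N/mm
Working load F = kδ = 39.692·36 = 1428.9 N
C = 54.0/8.4 = 6.4286; K_W = (4C−1)/(4C−4)+0.615/C = 1.2338
τ_max = K_W·8FD/(πd³) = 1.2338·331.51 = 409.03 MPa
τ_max > 357 MPa → exceeds allowable

(a) 7 coils; (b) NO, τ_max = 409 MPa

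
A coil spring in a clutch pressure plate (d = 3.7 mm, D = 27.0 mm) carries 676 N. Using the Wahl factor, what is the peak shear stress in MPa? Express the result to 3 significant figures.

Spring index C = D/d = 27.0/3.7 = 7.2973
K_W = (4C−1)/(4C−4) + 0.615/C = 28.189/25.189 + 0.0843 = 1.2034
τ₀ = 8FD/(πd³) = 8·676·27.0/(π·3.7³) = 146016/159.13 = 917.58 MPa
τ_max = K·τ₀ = 1.2034 × 917.58 = 1104.2 MPa

1100 MPa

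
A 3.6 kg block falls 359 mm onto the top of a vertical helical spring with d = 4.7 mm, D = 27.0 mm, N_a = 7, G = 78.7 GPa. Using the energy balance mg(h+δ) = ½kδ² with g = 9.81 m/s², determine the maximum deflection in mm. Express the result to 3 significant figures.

k = Gd⁴/(8D³N_a) = (78.7×10³)(4.7⁴)/(8·27.0³·7) = 34.841 N/mm
W = mg = 3.6 × 9.81 = 35.316 N
½kδ² − Wδ − Wh = 0 → δ = (W + √(W² + 2kWh))/k
δ = (35.316 + √(1247.2 + 883452))/34.841 = (35.316 + 940.58)/34.841 = 28.01 mm

28.0 mm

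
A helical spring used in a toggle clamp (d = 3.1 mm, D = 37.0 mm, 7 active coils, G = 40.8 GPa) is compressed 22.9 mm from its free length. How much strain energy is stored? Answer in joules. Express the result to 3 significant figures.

0.348 J

k = Gd⁴/(8D³N_a) = (40.8×10³)(3.1⁴)/(8·37.0³·7) = 1.3284 N/mm
U = ½kδ² = 0.5 × 1.3284 × 22.9² = 348.3 N·mm = 0.3483 J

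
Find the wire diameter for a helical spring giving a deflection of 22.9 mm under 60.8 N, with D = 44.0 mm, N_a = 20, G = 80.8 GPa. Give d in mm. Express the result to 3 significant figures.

4.60 mm

Required rate k = F/δ = 60.8/22.9 = 2.655 N/mm
d = (8D³N_a·k / G)^(1/4) = (8·44.0³·20·2.655 / (80.8×10³))^0.25
  = (447.85)^0.25 = 4.6003 mm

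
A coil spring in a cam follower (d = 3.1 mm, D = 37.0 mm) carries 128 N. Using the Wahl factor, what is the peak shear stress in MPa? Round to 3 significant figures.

453 MPa

Spring index C = D/d = 37.0/3.1 = 11.9355
K_W = (4C−1)/(4C−4) + 0.615/C = 46.742/43.742 + 0.0515 = 1.1201
τ₀ = 8FD/(πd³) = 8·128·37.0/(π·3.1³) = 37888/93.591 = 404.82 MPa
τ_max = K·τ₀ = 1.1201 × 404.82 = 453.45 MPa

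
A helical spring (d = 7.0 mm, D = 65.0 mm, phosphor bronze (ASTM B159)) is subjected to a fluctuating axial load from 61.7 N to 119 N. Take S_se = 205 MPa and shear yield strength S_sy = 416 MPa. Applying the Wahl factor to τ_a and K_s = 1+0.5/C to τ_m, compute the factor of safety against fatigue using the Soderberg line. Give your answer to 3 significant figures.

C = D/d = 65.0/7.0 = 9.2857; K_W = (4C−1)/(4C−4)+0.615/C = 1.1567; K_s = 1+0.5/C = 1.0538
F_a = (F_max−F_min)/2 = 28.65 N; F_m = (F_max+F_min)/2 = 90.35 N
τ_a = K_W·8F_aD/(πd³) = 1.1567 × 13.826 = 15.993 MPa
τ_m = K_s·8F_mD/(πd³) = 1.0538 × 43.6 = 45.948 MPa
Soderberg: 1/n_f = τ_a/S_se + τ_m/S_sy = 15.993/205 + 45.948/416 = 0.07801 + 0.11045 = 0.18846
n_f = 1/0.18846 = 5.306

5.31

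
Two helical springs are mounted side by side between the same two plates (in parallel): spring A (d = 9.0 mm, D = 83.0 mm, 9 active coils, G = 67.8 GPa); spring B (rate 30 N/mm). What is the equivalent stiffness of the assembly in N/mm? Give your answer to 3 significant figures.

40.8 N/mm

k_A = Gd⁴/(8D³N_a) = (67.8×10³)(9.0⁴)/(8·83.0³·9) = 10.805 N/mm
Parallel: k_eq = 10.805 + 30 = 40.805 N/mm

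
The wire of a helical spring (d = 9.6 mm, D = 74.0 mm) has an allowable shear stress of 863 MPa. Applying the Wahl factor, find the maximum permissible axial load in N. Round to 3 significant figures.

3400 N

C = D/d = 74.0/9.6 = 7.7083
K_W = (4C−1)/(4C−4) + 0.615/C = 29.833/26.833 + 0.0798 = 1.1916
τ_max = K·8FD/(πd³) → F_max = τ_allow·πd³/(8DK)
F_max = 863·π·9.6³/(8·74.0·1.1916) = 2.3987e+06/705.42 = 3400.4 N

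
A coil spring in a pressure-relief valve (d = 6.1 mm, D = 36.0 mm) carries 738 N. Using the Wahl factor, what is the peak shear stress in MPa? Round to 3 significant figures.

375 MPa

Spring index C = D/d = 36.0/6.1 = 5.9016
K_W = (4C−1)/(4C−4) + 0.615/C = 22.607/19.607 + 0.1042 = 1.2572
τ₀ = 8FD/(πd³) = 8·738·36.0/(π·6.1³) = 212544/713.08 = 298.06 MPa
τ_max = K·τ₀ = 1.2572 × 298.06 = 374.73 MPa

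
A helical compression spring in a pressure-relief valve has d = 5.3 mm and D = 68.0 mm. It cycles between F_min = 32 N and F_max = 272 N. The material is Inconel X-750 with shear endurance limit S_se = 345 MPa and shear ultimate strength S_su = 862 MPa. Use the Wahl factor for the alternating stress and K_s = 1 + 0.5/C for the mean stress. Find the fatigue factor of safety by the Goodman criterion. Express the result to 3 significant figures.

1.51

C = D/d = 68.0/5.3 = 12.8302; K_W = (4C−1)/(4C−4)+0.615/C = 1.1113; K_s = 1+0.5/C = 1.0390
F_a = (F_max−F_min)/2 = 120 N; F_m = (F_max+F_min)/2 = 152 N
τ_a = K_W·8F_aD/(πd³) = 1.1113 × 139.57 = 155.11 MPa
τ_m = K_s·8F_mD/(πd³) = 1.0390 × 176.79 = 183.68 MPa
Goodman: 1/n_f = τ_a/S_se + τ_m/S_su = 155.11/345 + 183.68/862 = 0.44960 + 0.21309 = 0.66269
n_f = 1/0.66269 = 1.509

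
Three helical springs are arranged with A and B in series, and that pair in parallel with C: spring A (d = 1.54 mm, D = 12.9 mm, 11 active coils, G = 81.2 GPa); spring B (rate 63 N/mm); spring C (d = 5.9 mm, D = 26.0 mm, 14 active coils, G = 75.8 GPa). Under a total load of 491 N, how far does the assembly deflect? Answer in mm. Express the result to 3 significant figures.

k_A = Gd⁴/(8D³N_a) = (81.2×10³)(1.54⁴)/(8·12.9³·11) = 2.4176 N/mm
k_C = Gd⁴/(8D³N_a) = (75.8×10³)(5.9⁴)/(8·26.0³·14) = 46.659 N/mm
Springs A,B series: k_AB = 1/(1/2.4176+1/63) = 2.3283 N/mm; parallel with C: k_eq = 2.3283+46.659 = 48.988 N/mm
δ = F/k_eq = 491/48.988 = 10.023 mm

10.0 mm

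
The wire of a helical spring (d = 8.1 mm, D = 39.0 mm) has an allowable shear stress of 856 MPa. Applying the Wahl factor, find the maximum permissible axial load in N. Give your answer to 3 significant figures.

3460 N

C = D/d = 39.0/8.1 = 4.8148
K_W = (4C−1)/(4C−4) + 0.615/C = 18.259/15.259 + 0.1277 = 1.3243
τ_max = K·8FD/(πd³) → F_max = τ_allow·πd³/(8DK)
F_max = 856·π·8.1³/(8·39.0·1.3243) = 1.4292e+06/413.19 = 3458.8 N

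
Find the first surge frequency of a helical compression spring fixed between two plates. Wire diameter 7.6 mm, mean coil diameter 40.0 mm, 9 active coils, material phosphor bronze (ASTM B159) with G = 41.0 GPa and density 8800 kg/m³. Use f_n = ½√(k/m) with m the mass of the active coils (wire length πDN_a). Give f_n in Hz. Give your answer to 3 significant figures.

128 Hz

k = Gd⁴/(8D³N_a) = (41.0×10³)(7.6⁴)/(8·40.0³·9) = 29.684 N/mm = 29684 N/m
Wire length L = πDN_a = π·40.0·9 = 1131 mm
m = ρ·(πd²/4)·L = 8800 × 45.365×10⁻⁶ m² × 1.131 m = 0.45149 kg
f_n = ½√(k/m) = 0.5·√(29684/0.45149) = 0.5·√(65747) = 128.21 Hz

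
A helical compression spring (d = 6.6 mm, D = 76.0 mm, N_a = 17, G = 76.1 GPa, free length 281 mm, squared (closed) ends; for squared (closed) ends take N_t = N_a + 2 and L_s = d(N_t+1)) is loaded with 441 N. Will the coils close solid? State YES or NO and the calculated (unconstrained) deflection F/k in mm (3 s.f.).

k = Gd⁴/(8D³N_a) = (76.1×10³)(6.6⁴)/(8·76.0³·17) = 2.4187 N/mm
N_t = 19; L_s = 6.6·20 = 132 mm; δ_solid = L₀ − L_s = 281 − 132 = 149 mm
δ = F/k = 441/2.4187 = 182.33 mm
δ ≥ δ_solid → spring goes solid

YES, δ = 182 mm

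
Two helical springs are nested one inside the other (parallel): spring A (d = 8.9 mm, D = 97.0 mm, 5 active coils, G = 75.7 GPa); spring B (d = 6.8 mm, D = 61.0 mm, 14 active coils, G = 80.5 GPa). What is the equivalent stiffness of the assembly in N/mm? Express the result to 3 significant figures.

k_A = Gd⁴/(8D³N_a) = (75.7×10³)(8.9⁴)/(8·97.0³·5) = 13.01 N/mm
k_B = Gd⁴/(8D³N_a) = (80.5×10³)(6.8⁴)/(8·61.0³·14) = 6.7706 N/mm
Parallel: k_eq = 13.01 + 6.7706 = 19.781 N/mm

19.8 N/mm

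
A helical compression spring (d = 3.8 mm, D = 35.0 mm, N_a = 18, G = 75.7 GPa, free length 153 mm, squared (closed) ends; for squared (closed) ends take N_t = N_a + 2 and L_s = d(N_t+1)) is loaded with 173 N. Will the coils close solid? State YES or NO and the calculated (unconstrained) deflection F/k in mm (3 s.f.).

NO, δ = 67.7 mm

k = Gd⁴/(8D³N_a) = (75.7×10³)(3.8⁴)/(8·35.0³·18) = 2.5566 N/mm
N_t = 20; L_s = 3.8·21 = 79.8 mm; δ_solid = L₀ − L_s = 153 − 79.8 = 73.2 mm
δ = F/k = 173/2.5566 = 67.668 mm
δ < δ_solid → spring does not go solid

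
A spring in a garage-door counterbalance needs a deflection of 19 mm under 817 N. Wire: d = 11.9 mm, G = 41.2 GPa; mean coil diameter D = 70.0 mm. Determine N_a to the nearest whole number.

Required rate k = F/δ = 817/19 = 43 N/mm
N_a = Gd⁴/(8D³k) = (41.2×10³ × 11.9⁴)/(8 × 70.0³ × 43)
    = 8.262e+08 / 1.17992e+08 = 7.002 → 7 coils

7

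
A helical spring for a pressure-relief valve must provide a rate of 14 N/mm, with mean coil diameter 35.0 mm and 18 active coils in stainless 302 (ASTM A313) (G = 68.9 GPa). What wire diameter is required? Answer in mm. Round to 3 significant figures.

d = (8D³N_a·k / G)^(1/4) = (8·35.0³·18·14 / (68.9×10³))^0.25
  = (1254.5)^0.25 = 5.9514 mm

5.95 mm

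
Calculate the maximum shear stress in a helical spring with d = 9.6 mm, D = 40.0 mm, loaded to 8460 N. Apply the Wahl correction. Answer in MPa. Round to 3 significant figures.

Spring index C = D/d = 40.0/9.6 = 4.1667
K_W = (4C−1)/(4C−4) + 0.615/C = 15.667/12.667 + 0.1476 = 1.3844
τ₀ = 8FD/(πd³) = 8·8460·40.0/(π·9.6³) = 2.7072e+06/2779.5 = 974 MPa
τ_max = K·τ₀ = 1.3844 × 974 = 1348.4 MPa

1350 MPa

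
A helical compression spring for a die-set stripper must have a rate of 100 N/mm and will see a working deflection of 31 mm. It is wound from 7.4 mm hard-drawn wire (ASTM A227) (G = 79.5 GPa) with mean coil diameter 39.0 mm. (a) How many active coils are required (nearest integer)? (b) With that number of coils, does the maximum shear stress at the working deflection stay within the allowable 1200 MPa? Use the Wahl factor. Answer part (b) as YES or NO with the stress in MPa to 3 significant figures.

N_a = Gd⁴/(8D³k) = (79.5×10³)(7.4⁴)/(8·39.0³·100) = 5.024 → N_a = 5
Actual rate k = Gd⁴/(8D³·5) = 100.47 N/mm
Working load F = kδ = 100.47·31 = 3114.6 N
C = 39.0/7.4 = 5.2703; K_W = (4C−1)/(4C−4)+0.615/C = 1.2923
τ_max = K_W·8FD/(πd³) = 1.2923·763.33 = 986.47 MPa
τ_max ≤ 1200 MPa → acceptable

(a) 5 coils; (b) YES, τ_max = 986 MPa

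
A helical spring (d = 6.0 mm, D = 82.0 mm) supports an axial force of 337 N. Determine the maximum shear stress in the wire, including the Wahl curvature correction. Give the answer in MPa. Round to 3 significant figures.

360 MPa

Spring index C = D/d = 82.0/6.0 = 13.6667
K_W = (4C−1)/(4C−4) + 0.615/C = 53.667/50.667 + 0.0450 = 1.1042
τ₀ = 8FD/(πd³) = 8·337·82.0/(π·6.0³) = 221072/678.58 = 325.78 MPa
τ_max = K·τ₀ = 1.1042 × 325.78 = 359.73 MPa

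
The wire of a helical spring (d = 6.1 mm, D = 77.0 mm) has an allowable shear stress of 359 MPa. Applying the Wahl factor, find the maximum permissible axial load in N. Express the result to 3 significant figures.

C = D/d = 77.0/6.1 = 12.6230
K_W = (4C−1)/(4C−4) + 0.615/C = 49.492/46.492 + 0.0487 = 1.1132
τ_max = K·8FD/(πd³) → F_max = τ_allow·πd³/(8DK)
F_max = 359·π·6.1³/(8·77.0·1.1132) = 2.56e+05/685.76 = 373.3 N

373 N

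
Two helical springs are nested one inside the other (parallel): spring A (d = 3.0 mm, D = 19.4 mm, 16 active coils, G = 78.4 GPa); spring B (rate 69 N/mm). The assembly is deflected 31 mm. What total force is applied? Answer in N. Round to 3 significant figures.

2350 N

k_A = Gd⁴/(8D³N_a) = (78.4×10³)(3.0⁴)/(8·19.4³·16) = 6.7949 N/mm
Parallel: k_eq = 6.7949 + 69 = 75.795 N/mm
F = k_eq·δ = 75.795·31 = 2349.6 N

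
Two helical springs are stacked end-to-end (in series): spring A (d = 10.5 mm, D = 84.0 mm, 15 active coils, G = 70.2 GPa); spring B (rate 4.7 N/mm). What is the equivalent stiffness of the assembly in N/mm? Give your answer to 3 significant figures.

3.38 N/mm

k_A = Gd⁴/(8D³N_a) = (70.2×10³)(10.5⁴)/(8·84.0³·15) = 11.997 N/mm
Series: 1/k_eq = 1/11.997 + 1/4.7 = 0.29612; k_eq = 3.377 N/mm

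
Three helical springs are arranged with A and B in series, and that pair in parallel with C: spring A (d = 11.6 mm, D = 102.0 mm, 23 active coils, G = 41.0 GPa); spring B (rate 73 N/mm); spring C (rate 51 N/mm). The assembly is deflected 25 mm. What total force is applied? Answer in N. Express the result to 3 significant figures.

1370 N

k_A = Gd⁴/(8D³N_a) = (41.0×10³)(11.6⁴)/(8·102.0³·23) = 3.8019 N/mm
Springs A,B series: k_AB = 1/(1/3.8019+1/73) = 3.6137 N/mm; parallel with C: k_eq = 3.6137+51 = 54.614 N/mm
F = k_eq·δ = 54.614·25 = 1365.3 N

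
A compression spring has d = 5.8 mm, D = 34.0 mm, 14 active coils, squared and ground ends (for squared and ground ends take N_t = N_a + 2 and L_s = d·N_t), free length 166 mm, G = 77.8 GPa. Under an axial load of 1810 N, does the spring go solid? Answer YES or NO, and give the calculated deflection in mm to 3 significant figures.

YES, δ = 90.5 mm

k = Gd⁴/(8D³N_a) = (77.8×10³)(5.8⁴)/(8·34.0³·14) = 20 N/mm
N_t = 16; L_s = 5.8·16 = 92.8 mm; δ_solid = L₀ − L_s = 166 − 92.8 = 73.2 mm
δ = F/k = 1810/20 = 90.499 mm
δ ≥ δ_solid → spring goes solid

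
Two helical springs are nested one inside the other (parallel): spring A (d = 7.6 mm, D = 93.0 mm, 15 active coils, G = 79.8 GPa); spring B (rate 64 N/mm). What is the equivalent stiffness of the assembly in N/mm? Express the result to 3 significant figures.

k_A = Gd⁴/(8D³N_a) = (79.8×10³)(7.6⁴)/(8·93.0³·15) = 2.7582 N/mm
Parallel: k_eq = 2.7582 + 64 = 66.758 N/mm

66.8 N/mm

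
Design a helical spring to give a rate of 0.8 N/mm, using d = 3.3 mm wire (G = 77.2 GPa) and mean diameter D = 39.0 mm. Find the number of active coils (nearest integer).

24

N_a = Gd⁴/(8D³k) = (77.2×10³ × 3.3⁴)/(8 × 39.0³ × 0.8)
    = 9.15531e+06 / 379642 = 24.12 → 24 coils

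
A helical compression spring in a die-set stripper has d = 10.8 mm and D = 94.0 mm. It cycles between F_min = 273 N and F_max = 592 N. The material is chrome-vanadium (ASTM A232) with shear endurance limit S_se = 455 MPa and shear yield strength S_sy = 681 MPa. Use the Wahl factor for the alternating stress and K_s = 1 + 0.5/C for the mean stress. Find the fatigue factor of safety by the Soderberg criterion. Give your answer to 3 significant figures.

C = D/d = 94.0/10.8 = 8.7037; K_W = (4C−1)/(4C−4)+0.615/C = 1.1680; K_s = 1+0.5/C = 1.0574
F_a = (F_max−F_min)/2 = 159.5 N; F_m = (F_max+F_min)/2 = 432.5 N
τ_a = K_W·8F_aD/(πd³) = 1.1680 × 30.308 = 35.4 MPa
τ_m = K_s·8F_mD/(πd³) = 1.0574 × 82.183 = 86.904 MPa
Soderberg: 1/n_f = τ_a/S_se + τ_m/S_sy = 35.4/455 + 86.904/681 = 0.07780 + 0.12761 = 0.20542
n_f = 1/0.20542 = 4.868

4.87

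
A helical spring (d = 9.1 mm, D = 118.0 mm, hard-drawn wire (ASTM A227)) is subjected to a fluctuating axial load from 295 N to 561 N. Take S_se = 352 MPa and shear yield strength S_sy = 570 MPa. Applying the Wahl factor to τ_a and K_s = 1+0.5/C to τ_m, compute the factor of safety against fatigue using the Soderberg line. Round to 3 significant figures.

2.09

C = D/d = 118.0/9.1 = 12.9670; K_W = (4C−1)/(4C−4)+0.615/C = 1.1101; K_s = 1+0.5/C = 1.0386
F_a = (F_max−F_min)/2 = 133 N; F_m = (F_max+F_min)/2 = 428 N
τ_a = K_W·8F_aD/(πd³) = 1.1101 × 53.033 = 58.872 MPa
τ_m = K_s·8F_mD/(πd³) = 1.0386 × 170.66 = 177.24 MPa
Soderberg: 1/n_f = τ_a/S_se + τ_m/S_sy = 58.872/352 + 177.24/570 = 0.16725 + 0.31096 = 0.47821
n_f = 1/0.47821 = 2.091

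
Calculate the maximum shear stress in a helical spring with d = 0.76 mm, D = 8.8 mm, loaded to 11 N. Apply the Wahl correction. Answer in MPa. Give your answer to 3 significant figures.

Spring index C = D/d = 8.8/0.76 = 11.5789
K_W = (4C−1)/(4C−4) + 0.615/C = 45.316/42.316 + 0.0531 = 1.1240
τ₀ = 8FD/(πd³) = 8·11·8.8/(π·0.76³) = 774.4/1.3791 = 561.53 MPa
τ_max = K·τ₀ = 1.1240 × 561.53 = 631.17 MPa

631 MPa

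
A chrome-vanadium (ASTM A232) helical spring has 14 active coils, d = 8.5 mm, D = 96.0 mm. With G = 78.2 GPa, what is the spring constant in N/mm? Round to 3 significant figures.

4.12 N/mm

k = Gd⁴/(8D³N_a) = (78.2×10³ × 8.5⁴) / (8 × 96.0³ × 14)
  = 4.08209e+08 / 9.90904e+07 = 4.1196 N/mm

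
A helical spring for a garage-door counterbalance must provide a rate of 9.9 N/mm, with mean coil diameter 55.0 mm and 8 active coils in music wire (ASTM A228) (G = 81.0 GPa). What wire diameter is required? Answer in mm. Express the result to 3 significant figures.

6.01 mm

d = (8D³N_a·k / G)^(1/4) = (8·55.0³·8·9.9 / (81.0×10³))^0.25
  = (1301.4)^0.25 = 6.0063 mm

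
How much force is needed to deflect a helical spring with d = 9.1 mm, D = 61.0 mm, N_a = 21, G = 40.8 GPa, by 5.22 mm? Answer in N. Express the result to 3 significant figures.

k = Gd⁴/(8D³N_a) = (40.8×10³)(9.1⁴)/(8·61.0³·21) = 7.3371 N/mm
F = k·δ = 7.3371 × 5.22 = 38.3 N

38.3 N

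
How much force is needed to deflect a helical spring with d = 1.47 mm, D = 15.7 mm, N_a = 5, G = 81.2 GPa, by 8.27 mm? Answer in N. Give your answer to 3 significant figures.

k = Gd⁴/(8D³N_a) = (81.2×10³)(1.47⁴)/(8·15.7³·5) = 2.4494 N/mm
F = k·δ = 2.4494 × 8.27 = 20.257 N

20.3 N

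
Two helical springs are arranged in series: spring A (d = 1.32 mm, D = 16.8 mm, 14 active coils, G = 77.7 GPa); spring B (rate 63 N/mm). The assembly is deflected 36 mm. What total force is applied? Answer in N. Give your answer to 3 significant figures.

15.9 N

k_A = Gd⁴/(8D³N_a) = (77.7×10³)(1.32⁴)/(8·16.8³·14) = 0.44419 N/mm
Series: 1/k_eq = 1/0.44419 + 1/63 = 2.2672; k_eq = 0.44108 N/mm
F = k_eq·δ = 0.44108·36 = 15.879 N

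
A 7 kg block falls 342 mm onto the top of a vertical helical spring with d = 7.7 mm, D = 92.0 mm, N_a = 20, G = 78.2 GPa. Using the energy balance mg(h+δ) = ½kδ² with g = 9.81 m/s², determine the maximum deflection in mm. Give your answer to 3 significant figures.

180 mm

k = Gd⁴/(8D³N_a) = (78.2×10³)(7.7⁴)/(8·92.0³·20) = 2.2064 N/mm
W = mg = 7 × 9.81 = 68.67 N
½kδ² − Wδ − Wh = 0 → δ = (W + √(W² + 2kWh))/k
δ = (68.67 + √(4715.6 + 103636))/2.2064 = (68.67 + 329.17)/2.2064 = 180.31 mm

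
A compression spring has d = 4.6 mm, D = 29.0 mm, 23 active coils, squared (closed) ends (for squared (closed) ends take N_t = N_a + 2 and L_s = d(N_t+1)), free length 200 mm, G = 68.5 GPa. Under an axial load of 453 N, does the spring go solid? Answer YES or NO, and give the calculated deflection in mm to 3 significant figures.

NO, δ = 66.3 mm

k = Gd⁴/(8D³N_a) = (68.5×10³)(4.6⁴)/(8·29.0³·23) = 6.8346 N/mm
N_t = 25; L_s = 4.6·26 = 119.6 mm; δ_solid = L₀ − L_s = 200 − 119.6 = 80.4 mm
δ = F/k = 453/6.8346 = 66.281 mm
δ < δ_solid → spring does not go solid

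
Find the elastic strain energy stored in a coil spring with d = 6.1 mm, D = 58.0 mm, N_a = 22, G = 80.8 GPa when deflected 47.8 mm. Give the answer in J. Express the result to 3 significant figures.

k = Gd⁴/(8D³N_a) = (80.8×10³)(6.1⁴)/(8·58.0³·22) = 3.2579 N/mm
U = ½kδ² = 0.5 × 3.2579 × 47.8² = 3721.9 N·mm = 3.7219 J

3.72 J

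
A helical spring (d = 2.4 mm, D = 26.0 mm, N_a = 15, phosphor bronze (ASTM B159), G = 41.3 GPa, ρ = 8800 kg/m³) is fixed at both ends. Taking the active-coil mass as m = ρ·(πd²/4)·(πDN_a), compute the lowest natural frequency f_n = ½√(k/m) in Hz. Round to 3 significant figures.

k = Gd⁴/(8D³N_a) = (41.3×10³)(2.4⁴)/(8·26.0³·15) = 0.64967 N/mm = 649.67 N/m
Wire length L = πDN_a = π·26.0·15 = 1225.2 mm
m = ρ·(πd²/4)·L = 8800 × 4.5239×10⁻⁶ m² × 1.2252 m = 0.048776 kg
f_n = ½√(k/m) = 0.5·√(649.67/0.048776) = 0.5·√(13319) = 57.705 Hz

57.7 Hz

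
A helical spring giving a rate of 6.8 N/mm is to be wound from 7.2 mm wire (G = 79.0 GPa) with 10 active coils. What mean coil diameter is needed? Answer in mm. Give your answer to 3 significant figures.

D = (Gd⁴/(8N_a·k))^(1/3) = (79.0×10³·7.2⁴/(8·10·6.8))^(1/3)
  = (390264)^(1/3) = 73.0779 mm

73.1 mm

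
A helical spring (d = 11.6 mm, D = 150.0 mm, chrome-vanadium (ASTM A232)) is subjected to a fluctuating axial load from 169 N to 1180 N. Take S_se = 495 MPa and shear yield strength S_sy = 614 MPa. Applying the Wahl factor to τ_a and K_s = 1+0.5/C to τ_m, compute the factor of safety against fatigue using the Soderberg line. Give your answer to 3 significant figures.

C = D/d = 150.0/11.6 = 12.9310; K_W = (4C−1)/(4C−4)+0.615/C = 1.1104; K_s = 1+0.5/C = 1.0387
F_a = (F_max−F_min)/2 = 505.5 N; F_m = (F_max+F_min)/2 = 674.5 N
τ_a = K_W·8F_aD/(πd³) = 1.1104 × 123.7 = 137.36 MPa
τ_m = K_s·8F_mD/(πd³) = 1.0387 × 165.06 = 171.44 MPa
Soderberg: 1/n_f = τ_a/S_se + τ_m/S_sy = 137.36/495 + 171.44/614 = 0.27750 + 0.27922 = 0.55672
n_f = 1/0.55672 = 1.796

1.80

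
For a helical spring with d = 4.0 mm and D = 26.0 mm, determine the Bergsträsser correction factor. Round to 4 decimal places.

C = D/d = 26.0/4.0 = 6.5000
K_B = (4C+2)/(4C−3) = 28.000/23.000 = 1.2174

1.2174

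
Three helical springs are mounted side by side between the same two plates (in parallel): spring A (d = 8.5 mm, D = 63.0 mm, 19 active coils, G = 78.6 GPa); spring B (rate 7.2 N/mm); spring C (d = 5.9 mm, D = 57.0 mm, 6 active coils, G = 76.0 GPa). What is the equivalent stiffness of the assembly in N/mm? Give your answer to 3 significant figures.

28.4 N/mm

k_A = Gd⁴/(8D³N_a) = (78.6×10³)(8.5⁴)/(8·63.0³·19) = 10.795 N/mm
k_C = Gd⁴/(8D³N_a) = (76.0×10³)(5.9⁴)/(8·57.0³·6) = 10.36 N/mm
Parallel: k_eq = 10.795 + 7.2 + 10.36 = 28.355 N/mm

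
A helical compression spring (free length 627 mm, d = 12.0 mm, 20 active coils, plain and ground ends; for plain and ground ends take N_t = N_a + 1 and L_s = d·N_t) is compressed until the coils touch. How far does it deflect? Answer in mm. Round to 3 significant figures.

375 mm

N_t = 21; L_s = 12.0·21 = 252 mm
δ_solid = L₀ − L_s = 627 − 252 = 375 mm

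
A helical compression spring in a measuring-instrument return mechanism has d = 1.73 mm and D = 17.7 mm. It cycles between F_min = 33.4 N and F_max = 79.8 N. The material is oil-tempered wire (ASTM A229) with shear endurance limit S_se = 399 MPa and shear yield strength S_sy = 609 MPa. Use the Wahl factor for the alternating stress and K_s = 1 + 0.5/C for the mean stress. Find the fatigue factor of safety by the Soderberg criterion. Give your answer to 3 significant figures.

0.701

C = D/d = 17.7/1.73 = 10.2312; K_W = (4C−1)/(4C−4)+0.615/C = 1.1414; K_s = 1+0.5/C = 1.0489
F_a = (F_max−F_min)/2 = 23.2 N; F_m = (F_max+F_min)/2 = 56.6 N
τ_a = K_W·8F_aD/(πd³) = 1.1414 × 201.96 = 230.51 MPa
τ_m = K_s·8F_mD/(πd³) = 1.0489 × 492.71 = 516.79 MPa
Soderberg: 1/n_f = τ_a/S_se + τ_m/S_sy = 230.51/399 + 516.79/609 = 0.57771 + 0.84859 = 1.4263
n_f = 1/1.4263 = 0.7011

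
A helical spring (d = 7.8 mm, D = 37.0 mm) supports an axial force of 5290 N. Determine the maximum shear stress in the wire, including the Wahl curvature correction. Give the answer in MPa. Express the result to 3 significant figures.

1400 MPa

Spring index C = D/d = 37.0/7.8 = 4.7436
K_W = (4C−1)/(4C−4) + 0.615/C = 17.974/14.974 + 0.1296 = 1.3300
τ₀ = 8FD/(πd³) = 8·5290·37.0/(π·7.8³) = 1.56584e+06/1490.8 = 1050.3 MPa
τ_max = K·τ₀ = 1.3300 × 1050.3 = 1396.9 MPa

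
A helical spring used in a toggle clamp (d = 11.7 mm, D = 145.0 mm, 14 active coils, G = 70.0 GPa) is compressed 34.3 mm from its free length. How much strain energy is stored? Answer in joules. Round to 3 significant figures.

k = Gd⁴/(8D³N_a) = (70.0×10³)(11.7⁴)/(8·145.0³·14) = 3.8417 N/mm
U = ½kδ² = 0.5 × 3.8417 × 34.3² = 2259.8 N·mm = 2.2598 J

2.26 J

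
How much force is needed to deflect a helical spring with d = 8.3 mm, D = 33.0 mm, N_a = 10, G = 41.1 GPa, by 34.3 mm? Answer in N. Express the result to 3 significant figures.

2330 N

k = Gd⁴/(8D³N_a) = (41.1×10³)(8.3⁴)/(8·33.0³·10) = 67.846 N/mm
F = k·δ = 67.846 × 34.3 = 2327.1 N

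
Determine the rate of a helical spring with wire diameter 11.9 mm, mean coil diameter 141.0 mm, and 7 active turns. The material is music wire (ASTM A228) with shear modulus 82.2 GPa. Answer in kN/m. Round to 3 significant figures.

10.5 kN/m

k = Gd⁴/(8D³N_a) = (82.2×10³ × 11.9⁴) / (8 × 141.0³ × 7)
  = 1.64839e+09 / 1.5698e+08 = 10.501 N/mm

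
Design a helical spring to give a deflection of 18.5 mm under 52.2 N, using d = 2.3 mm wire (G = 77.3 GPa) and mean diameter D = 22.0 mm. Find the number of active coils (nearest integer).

Required rate k = F/δ = 52.2/18.5 = 2.8216 N/mm
N_a = Gd⁴/(8D³k) = (77.3×10³ × 2.3⁴)/(8 × 22.0³ × 2.8216)
    = 2.16317e+06 / 240357 = 9 → 9 coils

9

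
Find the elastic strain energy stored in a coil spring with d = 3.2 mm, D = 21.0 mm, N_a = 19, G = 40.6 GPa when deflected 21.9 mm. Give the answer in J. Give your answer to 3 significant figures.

0.725 J

k = Gd⁴/(8D³N_a) = (40.6×10³)(3.2⁴)/(8·21.0³·19) = 3.0243 N/mm
U = ½kδ² = 0.5 × 3.0243 × 21.9² = 725.24 N·mm = 0.72524 J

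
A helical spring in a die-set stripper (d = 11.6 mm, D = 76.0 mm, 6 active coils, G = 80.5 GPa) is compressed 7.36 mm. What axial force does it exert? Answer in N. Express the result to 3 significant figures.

509 N

k = Gd⁴/(8D³N_a) = (80.5×10³)(11.6⁴)/(8·76.0³·6) = 69.174 N/mm
F = k·δ = 69.174 × 7.36 = 509.12 N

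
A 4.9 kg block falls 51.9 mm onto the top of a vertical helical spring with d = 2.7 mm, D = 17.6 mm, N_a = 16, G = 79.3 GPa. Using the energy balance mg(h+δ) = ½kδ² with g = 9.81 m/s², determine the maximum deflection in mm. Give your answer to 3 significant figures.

37.8 mm

k = Gd⁴/(8D³N_a) = (79.3×10³)(2.7⁴)/(8·17.6³·16) = 6.0392 N/mm
W = mg = 4.9 × 9.81 = 48.069 N
½kδ² − Wδ − Wh = 0 → δ = (W + √(W² + 2kWh))/k
δ = (48.069 + √(2310.6 + 30133))/6.0392 = (48.069 + 180.12)/6.0392 = 37.785 mm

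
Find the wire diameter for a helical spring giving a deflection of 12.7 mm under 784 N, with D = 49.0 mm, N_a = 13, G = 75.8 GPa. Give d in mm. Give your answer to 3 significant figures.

Required rate k = F/δ = 784/12.7 = 61.732 N/mm
d = (8D³N_a·k / G)^(1/4) = (8·49.0³·13·61.732 / (75.8×10³))^0.25
  = (9964.7)^0.25 = 9.9912 mm

9.99 mm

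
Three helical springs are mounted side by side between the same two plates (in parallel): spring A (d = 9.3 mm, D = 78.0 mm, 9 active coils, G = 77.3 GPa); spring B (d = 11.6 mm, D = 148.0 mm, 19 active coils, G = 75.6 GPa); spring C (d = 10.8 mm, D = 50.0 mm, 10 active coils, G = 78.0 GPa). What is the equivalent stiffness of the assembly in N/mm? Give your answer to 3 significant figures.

126 N/mm

k_A = Gd⁴/(8D³N_a) = (77.3×10³)(9.3⁴)/(8·78.0³·9) = 16.924 N/mm
k_B = Gd⁴/(8D³N_a) = (75.6×10³)(11.6⁴)/(8·148.0³·19) = 2.778 N/mm
k_C = Gd⁴/(8D³N_a) = (78.0×10³)(10.8⁴)/(8·50.0³·10) = 106.12 N/mm
Parallel: k_eq = 16.924 + 2.778 + 106.12 = 125.82 N/mm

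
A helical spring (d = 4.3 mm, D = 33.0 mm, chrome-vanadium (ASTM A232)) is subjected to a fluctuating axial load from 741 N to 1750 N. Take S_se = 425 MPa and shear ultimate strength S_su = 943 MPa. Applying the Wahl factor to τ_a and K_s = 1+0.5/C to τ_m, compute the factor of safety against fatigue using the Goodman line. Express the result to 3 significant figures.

C = D/d = 33.0/4.3 = 7.6744; K_W = (4C−1)/(4C−4)+0.615/C = 1.1925; K_s = 1+0.5/C = 1.0652
F_a = (F_max−F_min)/2 = 504.5 N; F_m = (F_max+F_min)/2 = 1245.5 N
τ_a = K_W·8F_aD/(πd³) = 1.1925 × 533.22 = 635.87 MPa
τ_m = K_s·8F_mD/(πd³) = 1.0652 × 1316.4 = 1402.2 MPa
Goodman: 1/n_f = τ_a/S_se + τ_m/S_su = 635.87/425 + 1402.2/943 = 1.49617 + 1.48694 = 2.9831
n_f = 1/2.9831 = 0.3352

0.335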